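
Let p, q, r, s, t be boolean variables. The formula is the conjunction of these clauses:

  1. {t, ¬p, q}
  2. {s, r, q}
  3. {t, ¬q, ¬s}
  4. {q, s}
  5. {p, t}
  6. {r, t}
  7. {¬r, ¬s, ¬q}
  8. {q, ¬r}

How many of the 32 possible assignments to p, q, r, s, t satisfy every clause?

9

Split on q, then r.
  q=T, r=T: remaining (p,s,t) ∈ {(F,F,T); (T,F,F); (T,F,T)} — 3.
  q=T, r=F: remaining (p,s,t) ∈ {(F,F,T); (F,T,T); (T,F,T); (T,T,T)} — 4.
  q=F, r=T: a clause becomes empty — 0.
  q=F, r=F: remaining (p,s,t) ∈ {(F,T,T); (T,T,T)} — 2.
Total: 3 + 4 + 0 + 2 = 9.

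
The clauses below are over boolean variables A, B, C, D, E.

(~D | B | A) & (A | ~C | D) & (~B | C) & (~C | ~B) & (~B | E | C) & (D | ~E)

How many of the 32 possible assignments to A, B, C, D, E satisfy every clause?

7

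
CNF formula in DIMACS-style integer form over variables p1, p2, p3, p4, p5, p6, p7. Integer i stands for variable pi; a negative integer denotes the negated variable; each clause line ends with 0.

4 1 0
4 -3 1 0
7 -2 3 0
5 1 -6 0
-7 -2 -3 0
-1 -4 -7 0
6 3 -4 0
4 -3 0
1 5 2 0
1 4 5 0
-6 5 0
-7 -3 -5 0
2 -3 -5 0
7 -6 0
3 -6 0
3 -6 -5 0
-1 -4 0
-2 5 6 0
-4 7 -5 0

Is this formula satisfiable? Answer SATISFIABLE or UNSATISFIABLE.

Try p1 = True.
  then p4 is forced to False.
  then p3 is forced to False.
  then p6 is forced to False.
Set p2 = False and propagate.
p5, p7 are now unconstrained; take p5 = False, p7 = False.
Every clause has at least one true literal under this assignment.
So p1 = True, p2 = False, p3 = False, p4 = False, p5 = False, p6 = False, p7 = False is a satisfying assignment.

SATISFIABLE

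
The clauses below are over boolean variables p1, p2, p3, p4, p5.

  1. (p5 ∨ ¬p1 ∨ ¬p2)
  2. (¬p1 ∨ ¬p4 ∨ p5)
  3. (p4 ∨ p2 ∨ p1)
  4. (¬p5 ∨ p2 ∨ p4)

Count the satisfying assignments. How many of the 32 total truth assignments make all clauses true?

Case analysis on p1 and p2:
  p1=1, p2=1: remaining (p3,p4,p5) ∈ {(0,0,1); (0,1,1); (1,0,1); (1,1,1)} — 4.
  p1=1, p2=0: remaining (p3,p4,p5) ∈ {(0,0,0); (0,1,1); (1,0,0); (1,1,1)} — 4.
  p1=0, p2=1: p3, p4, p5 free → 2^3 = 8.
  p1=0, p2=0: remaining (p3,p4,p5) ∈ {(0,1,0); (0,1,1); (1,1,0); (1,1,1)} — 4.
Total: 4 + 4 + 8 + 4 = 20.

20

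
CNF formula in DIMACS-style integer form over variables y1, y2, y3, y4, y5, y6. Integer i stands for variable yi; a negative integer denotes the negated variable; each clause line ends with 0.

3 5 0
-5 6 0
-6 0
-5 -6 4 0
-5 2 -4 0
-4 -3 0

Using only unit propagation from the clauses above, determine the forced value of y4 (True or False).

False

(~y6) stands alone — y6 = False.
In (y6 \/ ~y5), y6 is now false; ~y5 must hold, so y5 = False.
(y5 \/ y3): since y5 = False, the clause reduces to (y3). y3 = True.
(~y4 \/ ~y3): since y3 = True, the clause reduces to (~y4). y4 = False.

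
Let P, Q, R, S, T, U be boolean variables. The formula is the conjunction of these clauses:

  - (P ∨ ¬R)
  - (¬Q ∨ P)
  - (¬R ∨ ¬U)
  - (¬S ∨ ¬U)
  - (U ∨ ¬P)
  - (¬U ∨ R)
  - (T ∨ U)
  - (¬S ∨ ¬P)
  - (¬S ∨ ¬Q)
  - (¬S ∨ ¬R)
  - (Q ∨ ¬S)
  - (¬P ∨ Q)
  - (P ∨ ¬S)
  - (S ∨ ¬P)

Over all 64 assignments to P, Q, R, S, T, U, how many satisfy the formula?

1

Satisfying assignments:
  P=0 Q=0 R=0 S=0 T=1 U=0
That's 1 in total.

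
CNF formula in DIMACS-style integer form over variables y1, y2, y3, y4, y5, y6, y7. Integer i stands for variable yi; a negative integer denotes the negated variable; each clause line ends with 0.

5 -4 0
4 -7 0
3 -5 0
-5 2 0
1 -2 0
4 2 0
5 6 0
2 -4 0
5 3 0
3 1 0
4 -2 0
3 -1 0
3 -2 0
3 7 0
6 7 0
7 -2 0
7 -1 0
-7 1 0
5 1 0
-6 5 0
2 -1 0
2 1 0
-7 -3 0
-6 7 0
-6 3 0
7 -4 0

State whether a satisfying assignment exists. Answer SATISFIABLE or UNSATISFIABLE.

UNSATISFIABLE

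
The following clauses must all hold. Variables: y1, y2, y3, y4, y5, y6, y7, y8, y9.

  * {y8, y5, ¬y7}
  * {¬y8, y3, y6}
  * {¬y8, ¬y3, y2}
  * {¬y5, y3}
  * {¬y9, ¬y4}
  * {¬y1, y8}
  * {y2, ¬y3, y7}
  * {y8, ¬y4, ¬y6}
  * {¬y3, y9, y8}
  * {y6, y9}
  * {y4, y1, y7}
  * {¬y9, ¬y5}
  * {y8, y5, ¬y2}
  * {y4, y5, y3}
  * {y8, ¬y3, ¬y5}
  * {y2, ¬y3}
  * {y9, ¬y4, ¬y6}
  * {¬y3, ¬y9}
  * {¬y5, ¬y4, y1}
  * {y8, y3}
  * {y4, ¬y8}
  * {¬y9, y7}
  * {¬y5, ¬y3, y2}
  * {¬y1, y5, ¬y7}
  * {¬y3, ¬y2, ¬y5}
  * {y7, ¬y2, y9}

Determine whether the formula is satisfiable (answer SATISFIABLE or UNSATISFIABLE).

UNSATISFIABLE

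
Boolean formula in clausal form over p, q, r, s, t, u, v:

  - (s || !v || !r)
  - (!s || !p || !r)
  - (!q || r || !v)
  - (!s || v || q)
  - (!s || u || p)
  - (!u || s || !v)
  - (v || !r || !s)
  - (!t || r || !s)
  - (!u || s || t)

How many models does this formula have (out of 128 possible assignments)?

38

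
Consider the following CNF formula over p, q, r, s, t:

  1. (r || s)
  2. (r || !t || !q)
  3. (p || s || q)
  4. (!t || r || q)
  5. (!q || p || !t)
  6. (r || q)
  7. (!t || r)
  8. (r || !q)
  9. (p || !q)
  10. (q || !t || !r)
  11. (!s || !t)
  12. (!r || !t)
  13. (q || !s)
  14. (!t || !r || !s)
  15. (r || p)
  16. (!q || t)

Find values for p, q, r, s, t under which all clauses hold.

p=T, q=F, r=T, s=F, t=F

Check each clause:
  1. (s || r) — r is true.
  2. (r || !t || !q) — r is true.
  3. (p || s || q) — p is true.
  4. (q || !t || r) — r is true.
  5. (!t || !q || p) — p is true.
  6. (q || r) — r is true.
  7. (!t || r) — r is true.
  8. (r || !q) — r is true.
  9. (p || !q) — p is true.
  10. (!t || !r || q) — !t is true.
  11. (!t || !s) — !t is true.
  12. (!t || !r) — !t is true.
  13. (!s || q) — !s is true.
  14. (!s || !r || !t) — !t is true.
  15. (r || p) — p is true.
  16. (!q || t) — !q is true.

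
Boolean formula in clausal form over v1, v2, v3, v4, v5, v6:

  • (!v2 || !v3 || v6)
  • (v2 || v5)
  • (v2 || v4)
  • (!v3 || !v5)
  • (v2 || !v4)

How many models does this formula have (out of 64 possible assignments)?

20

Split on v2, then v3.
  v2=T, v3=T: remaining (v1,v4,v5,v6) ∈ {(F,F,F,T); (F,T,F,T); (T,F,F,T); (T,T,F,T)} — 4.
  v2=T, v3=F: v1, v4, v5, v6 free → 2^4 = 16.
  v2=F, v3=T: a clause becomes empty — 0.
  v2=F, v3=F: a clause becomes empty — 0.
Total: 4 + 16 + 0 + 0 = 20.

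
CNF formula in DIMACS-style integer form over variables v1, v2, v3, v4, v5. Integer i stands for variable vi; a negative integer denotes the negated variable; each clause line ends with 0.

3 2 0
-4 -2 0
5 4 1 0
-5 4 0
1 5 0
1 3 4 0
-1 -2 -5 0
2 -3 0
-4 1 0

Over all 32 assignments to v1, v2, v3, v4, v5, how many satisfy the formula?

The models are:
  v1=1 v2=1 v3=0 v4=0 v5=0
  v1=1 v2=1 v3=1 v4=0 v5=0
That's 2 in total.

2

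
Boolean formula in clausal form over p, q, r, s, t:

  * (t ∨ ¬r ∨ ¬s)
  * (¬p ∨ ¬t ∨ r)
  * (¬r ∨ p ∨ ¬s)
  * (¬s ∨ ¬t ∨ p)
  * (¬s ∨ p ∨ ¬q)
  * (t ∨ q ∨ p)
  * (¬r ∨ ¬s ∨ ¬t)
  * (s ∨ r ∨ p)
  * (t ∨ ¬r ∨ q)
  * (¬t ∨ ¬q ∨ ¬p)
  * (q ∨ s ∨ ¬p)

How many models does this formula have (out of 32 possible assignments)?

7

Split on p, then s.
  p=T, s=T: remaining (q,r,t) ∈ {(F,F,F); (T,F,F)} — 2.
  p=T, s=F: remaining (q,r,t) ∈ {(T,F,F); (T,T,F)} — 2.
  p=F, s=T: a clause becomes empty — 0.
  p=F, s=F: remaining (q,r,t) ∈ {(F,T,T); (T,T,F); (T,T,T)} — 3.
Total: 2 + 2 + 0 + 3 = 7.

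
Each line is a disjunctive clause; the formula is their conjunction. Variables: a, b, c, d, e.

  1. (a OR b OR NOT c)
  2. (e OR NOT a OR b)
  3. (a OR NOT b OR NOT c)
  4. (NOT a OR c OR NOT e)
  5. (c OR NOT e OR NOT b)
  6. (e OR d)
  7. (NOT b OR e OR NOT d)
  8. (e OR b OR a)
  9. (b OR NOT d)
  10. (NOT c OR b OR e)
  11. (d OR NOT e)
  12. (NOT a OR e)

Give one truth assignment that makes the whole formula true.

a=True  b=True  c=True  d=True  e=True

Check each clause:
  1. (a OR b OR NOT c) — a is true.
  2. (e OR b OR NOT a) — b is true.
  3. (a OR NOT b OR NOT c) — a is true.
  4. (c OR NOT a OR NOT e) — c is true.
  5. (NOT e OR c OR NOT b) — c is true.
  6. (e OR d) — d is true.
  7. (e OR NOT b OR NOT d) — e is true.
  8. (a OR b OR e) — a is true.
  9. (NOT d OR b) — b is true.
  10. (b OR NOT c OR e) — b is true.
  11. (NOT e OR d) — d is true.
  12. (e OR NOT a) — e is true.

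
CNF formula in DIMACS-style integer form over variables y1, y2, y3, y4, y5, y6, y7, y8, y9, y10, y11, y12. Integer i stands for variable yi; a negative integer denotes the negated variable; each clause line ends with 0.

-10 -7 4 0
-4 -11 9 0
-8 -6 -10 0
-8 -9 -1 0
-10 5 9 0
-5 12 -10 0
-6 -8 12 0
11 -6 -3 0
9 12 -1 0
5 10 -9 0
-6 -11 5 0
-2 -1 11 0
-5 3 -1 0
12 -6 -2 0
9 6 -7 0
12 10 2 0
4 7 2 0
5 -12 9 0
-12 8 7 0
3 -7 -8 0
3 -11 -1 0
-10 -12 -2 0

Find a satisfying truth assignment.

y1 = F, y2 = F, y3 = T, y4 = T, y5 = T, y6 = F, y7 = T, y8 = T, y9 = T, y10 = T, y11 = T, y12 = T

y1 occurs only negated in the remaining clauses — set y1 = False.
Try y2 = False.
Try y3 = True.
For the remaining variables, y4 = True, y5 = True, y6 = False, y7 = True, y8 = True, y9 = True, y10 = True, y11 = True, y12 = True works.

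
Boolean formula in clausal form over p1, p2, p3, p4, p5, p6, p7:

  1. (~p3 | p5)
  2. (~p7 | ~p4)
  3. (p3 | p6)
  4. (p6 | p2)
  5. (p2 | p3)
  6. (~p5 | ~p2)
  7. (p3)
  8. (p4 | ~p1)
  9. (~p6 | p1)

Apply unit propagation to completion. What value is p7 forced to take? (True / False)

False

(p3) is a unit clause: p3 = True.
From (p5 | ~p3) and p3 = True: p5 = True.
(~p5 | ~p2): since p5 = True, the clause reduces to (~p2). p2 = False.
(p2 | p6) with p2 = False leaves only p6, so p6 = True.
(p1 | ~p6): since p6 = True, the clause reduces to (p1). p1 = True.
In (~p1 | p4), ~p1 is now false; p4 must hold, so p4 = True.
(~p4 | ~p7) with p4 = True leaves only ~p7, so p7 = False.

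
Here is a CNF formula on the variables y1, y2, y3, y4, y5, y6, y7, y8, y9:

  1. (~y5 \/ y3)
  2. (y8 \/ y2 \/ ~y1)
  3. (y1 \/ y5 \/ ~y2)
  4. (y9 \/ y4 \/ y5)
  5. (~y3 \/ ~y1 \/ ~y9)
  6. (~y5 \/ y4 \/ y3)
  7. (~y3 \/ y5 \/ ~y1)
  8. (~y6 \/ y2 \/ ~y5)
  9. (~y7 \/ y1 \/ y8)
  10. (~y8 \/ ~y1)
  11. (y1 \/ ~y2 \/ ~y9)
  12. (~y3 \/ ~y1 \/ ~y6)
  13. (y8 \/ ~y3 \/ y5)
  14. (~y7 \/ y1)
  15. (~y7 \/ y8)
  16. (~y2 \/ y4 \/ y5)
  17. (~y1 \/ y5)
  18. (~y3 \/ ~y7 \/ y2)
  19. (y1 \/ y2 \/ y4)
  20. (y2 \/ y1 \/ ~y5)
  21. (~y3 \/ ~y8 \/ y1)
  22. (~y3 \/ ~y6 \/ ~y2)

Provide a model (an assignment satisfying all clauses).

y4 occurs only positively in the remaining clauses — set y4 = True.
Pure literal: y7 appears only negated; assign y7 = False.
Branch on y1: take y1 = False.
The remaining clauses are satisfied by y2 = False, y3 = False, y5 = False, y6 = True, y8 = False, y9 = True.

y1=False, y2=False, y3=False, y4=True, y5=False, y6=True, y7=False, y8=False, y9=True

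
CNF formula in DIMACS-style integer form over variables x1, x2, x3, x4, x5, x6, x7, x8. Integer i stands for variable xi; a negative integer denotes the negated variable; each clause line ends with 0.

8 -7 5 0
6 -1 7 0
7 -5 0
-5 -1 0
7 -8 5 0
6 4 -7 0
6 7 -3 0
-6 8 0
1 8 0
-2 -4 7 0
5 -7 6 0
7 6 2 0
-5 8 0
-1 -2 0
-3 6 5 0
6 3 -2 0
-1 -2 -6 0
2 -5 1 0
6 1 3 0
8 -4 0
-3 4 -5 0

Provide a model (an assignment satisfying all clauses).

x1 = False, x2 = True, x3 = True, x4 = True, x5 = True, x6 = False, x7 = True, x8 = True

Set x1 = False and propagate.
  then x8 is forced to True.
Try x2 = True.
The remaining clauses are satisfied by x3 = True, x4 = True, x5 = True, x6 = False, x7 = True.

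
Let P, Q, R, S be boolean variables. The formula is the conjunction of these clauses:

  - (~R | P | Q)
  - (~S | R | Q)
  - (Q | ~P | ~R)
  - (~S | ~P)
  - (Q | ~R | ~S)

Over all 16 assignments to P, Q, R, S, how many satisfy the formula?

8

The models are:
  P=0 Q=0 R=0 S=0
  P=0 Q=1 R=0 S=0
  P=0 Q=1 R=0 S=1
  P=0 Q=1 R=1 S=0
  P=0 Q=1 R=1 S=1
  P=1 Q=0 R=0 S=0
  P=1 Q=1 R=0 S=0
  P=1 Q=1 R=1 S=0
Count: 8.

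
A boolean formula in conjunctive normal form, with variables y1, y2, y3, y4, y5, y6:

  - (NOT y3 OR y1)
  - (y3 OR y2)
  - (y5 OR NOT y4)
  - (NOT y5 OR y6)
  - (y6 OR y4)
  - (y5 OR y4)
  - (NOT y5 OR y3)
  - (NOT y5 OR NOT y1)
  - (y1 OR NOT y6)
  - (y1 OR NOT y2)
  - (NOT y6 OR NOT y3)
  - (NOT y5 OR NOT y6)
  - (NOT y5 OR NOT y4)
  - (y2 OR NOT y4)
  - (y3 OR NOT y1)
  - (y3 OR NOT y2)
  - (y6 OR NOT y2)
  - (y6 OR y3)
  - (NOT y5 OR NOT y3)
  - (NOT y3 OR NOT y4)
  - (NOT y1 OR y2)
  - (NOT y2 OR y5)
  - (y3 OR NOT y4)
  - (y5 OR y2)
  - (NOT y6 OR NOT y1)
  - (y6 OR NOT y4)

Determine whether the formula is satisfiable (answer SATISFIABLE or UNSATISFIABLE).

UNSATISFIABLE

y3 = True:
  propagation gives y1=True, y5=False, y4=False; an empty clause results — contradiction.
y3 = False:
  propagation gives y2=True; an empty clause results — contradiction.
Every branch closes, so no satisfying assignment exists.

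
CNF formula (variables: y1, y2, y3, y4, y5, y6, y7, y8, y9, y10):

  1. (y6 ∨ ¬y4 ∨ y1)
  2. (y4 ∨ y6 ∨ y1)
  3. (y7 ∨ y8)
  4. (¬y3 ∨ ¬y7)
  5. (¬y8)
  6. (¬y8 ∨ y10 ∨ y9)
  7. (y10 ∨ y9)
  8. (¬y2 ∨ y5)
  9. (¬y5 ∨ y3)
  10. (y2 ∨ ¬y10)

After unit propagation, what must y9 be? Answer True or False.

Unit clause (¬y8) sets y8 = False.
From (y7 ∨ y8) and y8 = False: y7 = True.
In (¬y3 ∨ ¬y7), ¬y7 is now false; ¬y3 must hold, so y3 = False.
(y3 ∨ ¬y5) with y3 = False leaves only ¬y5, so y5 = False.
(¬y2 ∨ y5) with y5 = False leaves only ¬y2, so y2 = False.
From (¬y10 ∨ y2) and y2 = False: y10 = False.
From (y10 ∨ y9) and y10 = False: y9 = True.

True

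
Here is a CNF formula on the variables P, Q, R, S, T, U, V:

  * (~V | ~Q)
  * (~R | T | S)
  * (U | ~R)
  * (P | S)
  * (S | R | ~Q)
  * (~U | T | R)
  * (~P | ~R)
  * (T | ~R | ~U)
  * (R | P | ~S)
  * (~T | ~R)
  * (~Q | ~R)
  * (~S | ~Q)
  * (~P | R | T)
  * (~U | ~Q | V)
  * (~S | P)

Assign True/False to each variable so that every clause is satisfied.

Pure literal: Q appears only negated; assign Q = False.
Branch on P: take P = True.
  then R is forced to False.
  then T is forced to True.
S, U, V are now unconstrained; take S = False, U = True, V = True.

P=T, Q=F, R=F, S=F, T=T, U=T, V=T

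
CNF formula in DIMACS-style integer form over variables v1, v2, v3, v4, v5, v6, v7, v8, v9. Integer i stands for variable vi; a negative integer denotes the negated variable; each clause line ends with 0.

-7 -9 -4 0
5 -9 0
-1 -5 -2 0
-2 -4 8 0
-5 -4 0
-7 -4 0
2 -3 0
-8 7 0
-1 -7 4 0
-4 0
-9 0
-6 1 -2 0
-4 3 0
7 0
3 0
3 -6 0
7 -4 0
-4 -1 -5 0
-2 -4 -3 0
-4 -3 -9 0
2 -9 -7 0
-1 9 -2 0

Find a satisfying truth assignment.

v1=F, v2=T, v3=T, v4=F, v5=T, v6=F, v7=T, v8=T, v9=F

Check each clause:
  1. (~v9 \/ ~v7 \/ ~v4) — ~v4 is true.
  2. (~v9 \/ v5) — v5 is true.
  3. (~v1 \/ ~v2 \/ ~v5) — ~v1 is true.
  4. (v8 \/ ~v4 \/ ~v2) — v8 is true.
  5. (~v4 \/ ~v5) — ~v4 is true.
  6. (~v7 \/ ~v4) — ~v4 is true.
  7. (v2 \/ ~v3) — v2 is true.
  8. (v7 \/ ~v8) — v7 is true.
  9. (~v1 \/ ~v7 \/ v4) — ~v1 is true.
  10. (~v4) — ~v4 is true.
  11. (~v9) — ~v9 is true.
  12. (~v2 \/ v1 \/ ~v6) — ~v6 is true.
  13. (v3 \/ ~v4) — v3 is true.
  14. (v7) — v7 is true.
  15. (v3) — v3 is true.
  16. (~v6 \/ v3) — ~v6 is true.
  17. (~v4 \/ v7) — ~v4 is true.
  18. (~v1 \/ ~v4 \/ ~v5) — ~v4 is true.
  19. (~v4 \/ ~v2 \/ ~v3) — ~v4 is true.
  20. (~v3 \/ ~v4 \/ ~v9) — ~v4 is true.
  21. (v2 \/ ~v9 \/ ~v7) — v2 is true.
  22. (v9 \/ ~v1 \/ ~v2) — ~v1 is true.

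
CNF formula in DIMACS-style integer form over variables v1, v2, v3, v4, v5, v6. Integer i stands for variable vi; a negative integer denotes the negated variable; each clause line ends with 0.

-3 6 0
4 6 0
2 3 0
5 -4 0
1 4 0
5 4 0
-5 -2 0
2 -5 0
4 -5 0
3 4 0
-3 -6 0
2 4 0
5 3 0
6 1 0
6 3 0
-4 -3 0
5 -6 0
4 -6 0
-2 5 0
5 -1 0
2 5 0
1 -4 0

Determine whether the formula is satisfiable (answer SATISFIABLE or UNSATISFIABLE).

v4 = True:
  propagation gives v5=True, v2=False; an empty clause results — contradiction.
v4 = False:
  propagation gives v6=True; an empty clause results — contradiction.
Every branch closes, so no satisfying assignment exists.

UNSATISFIABLE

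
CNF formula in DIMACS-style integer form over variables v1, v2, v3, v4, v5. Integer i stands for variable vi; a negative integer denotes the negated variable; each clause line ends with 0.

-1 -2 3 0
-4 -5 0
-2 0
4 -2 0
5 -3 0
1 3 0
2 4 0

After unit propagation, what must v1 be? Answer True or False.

True

(~v2) is a unit clause: v2 = False.
(v4 | v2): since v2 = False, the clause reduces to (v4). v4 = True.
In (~v5 | ~v4), ~v4 is now false; ~v5 must hold, so v5 = False.
(v5 | ~v3) with v5 = False leaves only ~v3, so v3 = False.
From (v1 | v3) and v3 = False: v1 = True.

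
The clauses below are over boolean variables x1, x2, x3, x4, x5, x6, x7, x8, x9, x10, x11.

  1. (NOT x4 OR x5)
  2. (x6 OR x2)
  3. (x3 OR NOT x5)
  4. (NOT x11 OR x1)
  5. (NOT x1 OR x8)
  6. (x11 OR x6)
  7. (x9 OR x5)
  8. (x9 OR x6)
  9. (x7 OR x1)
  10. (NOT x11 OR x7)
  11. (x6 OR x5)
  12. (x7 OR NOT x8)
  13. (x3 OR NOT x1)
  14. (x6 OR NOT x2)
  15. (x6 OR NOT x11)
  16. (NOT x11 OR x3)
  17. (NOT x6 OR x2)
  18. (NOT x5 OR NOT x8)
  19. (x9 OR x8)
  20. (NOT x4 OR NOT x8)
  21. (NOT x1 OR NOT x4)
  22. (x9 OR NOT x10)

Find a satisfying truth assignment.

x1 = F, x2 = T, x3 = F, x4 = F, x5 = F, x6 = T, x7 = T, x8 = F, x9 = T, x10 = F, x11 = F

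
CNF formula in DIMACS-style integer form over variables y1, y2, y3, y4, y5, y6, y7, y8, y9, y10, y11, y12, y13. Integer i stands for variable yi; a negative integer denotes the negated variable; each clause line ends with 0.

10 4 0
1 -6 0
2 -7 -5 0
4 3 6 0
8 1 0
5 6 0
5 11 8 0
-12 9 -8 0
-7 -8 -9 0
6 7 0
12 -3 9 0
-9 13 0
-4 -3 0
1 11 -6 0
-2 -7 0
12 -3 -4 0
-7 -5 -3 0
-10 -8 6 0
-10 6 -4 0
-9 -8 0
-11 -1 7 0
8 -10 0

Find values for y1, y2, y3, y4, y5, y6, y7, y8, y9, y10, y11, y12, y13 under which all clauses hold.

y1=True, y2=False, y3=False, y4=True, y5=True, y6=True, y7=False, y8=True, y9=False, y10=False, y11=False, y12=False, y13=True

Check each clause:
  1. (y10 OR y4) — y4 is true.
  2. (NOT y6 OR y1) — y1 is true.
  3. (NOT y5 OR y2 OR NOT y7) — NOT y7 is true.
  4. (y6 OR y3 OR y4) — y4 is true.
  5. (y8 OR y1) — y8 is true.
  6. (y5 OR y6) — y5 is true.
  7. (y11 OR y5 OR y8) — y8 is true.
  8. (y9 OR NOT y12 OR NOT y8) — NOT y12 is true.
  9. (NOT y7 OR NOT y9 OR NOT y8) — NOT y7 is true.
  10. (y6 OR y7) — y6 is true.
  11. (y9 OR NOT y3 OR y12) — NOT y3 is true.
  12. (y13 OR NOT y9) — y13 is true.
  13. (NOT y3 OR NOT y4) — NOT y3 is true.
  14. (NOT y6 OR y11 OR y1) — y1 is true.
  15. (NOT y2 OR NOT y7) — NOT y7 is true.
  16. (NOT y3 OR NOT y4 OR y12) — NOT y3 is true.
  17. (NOT y7 OR NOT y3 OR NOT y5) — NOT y7 is true.
  18. (NOT y8 OR y6 OR NOT y10) — y6 is true.
  19. (NOT y10 OR NOT y4 OR y6) — NOT y10 is true.
  20. (NOT y9 OR NOT y8) — NOT y9 is true.
  21. (y7 OR NOT y1 OR NOT y11) — NOT y11 is true.
  22. (y8 OR NOT y10) — y8 is true.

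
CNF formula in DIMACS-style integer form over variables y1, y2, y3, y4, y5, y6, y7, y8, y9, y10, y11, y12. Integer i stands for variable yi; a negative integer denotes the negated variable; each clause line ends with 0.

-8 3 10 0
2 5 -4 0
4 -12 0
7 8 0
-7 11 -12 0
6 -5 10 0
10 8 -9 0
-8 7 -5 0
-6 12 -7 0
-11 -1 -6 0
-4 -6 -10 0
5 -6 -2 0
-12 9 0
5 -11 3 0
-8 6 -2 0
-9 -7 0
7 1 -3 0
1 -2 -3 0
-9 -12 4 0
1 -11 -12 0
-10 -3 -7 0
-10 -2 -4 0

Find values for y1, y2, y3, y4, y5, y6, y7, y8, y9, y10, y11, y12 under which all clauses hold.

y1=True, y2=False, y3=True, y4=False, y5=False, y6=False, y7=False, y8=True, y9=False, y10=False, y11=True, y12=False

Check each clause:
  1. (~y8 | y10 | y3) — y3 is true.
  2. (~y4 | y2 | y5) — ~y4 is true.
  3. (~y12 | y4) — ~y12 is true.
  4. (y8 | y7) — y8 is true.
  5. (y11 | ~y7 | ~y12) — ~y7 is true.
  6. (~y5 | y6 | y10) — ~y5 is true.
  7. (y10 | ~y9 | y8) — y8 is true.
  8. (y7 | ~y8 | ~y5) — ~y5 is true.
  9. (~y7 | y12 | ~y6) — ~y7 is true.
  10. (~y6 | ~y11 | ~y1) — ~y6 is true.
  11. (~y4 | ~y10 | ~y6) — ~y6 is true.
  12. (y5 | ~y6 | ~y2) — ~y6 is true.
  13. (y9 | ~y12) — ~y12 is true.
  14. (y3 | y5 | ~y11) — y3 is true.
  15. (~y2 | y6 | ~y8) — ~y2 is true.
  16. (~y7 | ~y9) — ~y7 is true.
  17. (y1 | y7 | ~y3) — y1 is true.
  18. (~y3 | ~y2 | y1) — y1 is true.
  19. (~y12 | ~y9 | y4) — ~y12 is true.
  20. (~y12 | y1 | ~y11) — y1 is true.
  21. (~y10 | ~y3 | ~y7) — ~y7 is true.
  22. (~y2 | ~y10 | ~y4) — ~y4 is true.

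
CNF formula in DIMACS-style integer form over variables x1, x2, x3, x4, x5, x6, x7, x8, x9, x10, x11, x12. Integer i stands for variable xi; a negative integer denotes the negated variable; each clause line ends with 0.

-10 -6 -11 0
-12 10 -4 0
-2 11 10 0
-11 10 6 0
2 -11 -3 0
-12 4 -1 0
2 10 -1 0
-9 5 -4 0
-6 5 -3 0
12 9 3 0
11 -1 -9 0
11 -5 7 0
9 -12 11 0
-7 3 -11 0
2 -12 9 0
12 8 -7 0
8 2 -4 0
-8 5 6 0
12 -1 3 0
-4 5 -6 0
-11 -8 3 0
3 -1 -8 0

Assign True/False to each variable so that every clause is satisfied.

x1 occurs only negated in the remaining clauses — set x1 = False.
Branch on x2: take x2 = True.
Branch on x3: take x3 = False.
For the remaining variables, x4 = True, x5 = True, x6 = False, x7 = False, x8 = False, x9 = True, x10 = True, x11 = True, x12 = True works.
Every clause has at least one true literal under this assignment.

x1 = False, x2 = True, x3 = False, x4 = True, x5 = True, x6 = False, x7 = False, x8 = False, x9 = True, x10 = True, x11 = True, x12 = True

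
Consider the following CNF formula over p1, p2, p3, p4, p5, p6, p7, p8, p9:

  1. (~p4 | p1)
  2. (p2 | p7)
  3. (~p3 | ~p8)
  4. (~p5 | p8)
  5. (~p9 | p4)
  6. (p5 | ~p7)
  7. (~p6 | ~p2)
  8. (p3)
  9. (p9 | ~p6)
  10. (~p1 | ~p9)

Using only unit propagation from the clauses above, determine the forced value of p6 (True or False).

False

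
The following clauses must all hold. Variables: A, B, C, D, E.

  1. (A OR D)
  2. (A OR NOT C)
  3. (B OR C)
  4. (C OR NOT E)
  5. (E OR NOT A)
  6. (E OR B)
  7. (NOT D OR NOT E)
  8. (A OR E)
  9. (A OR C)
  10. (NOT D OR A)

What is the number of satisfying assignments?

Satisfying assignments:
  A=1 B=0 C=1 D=0 E=1
  A=1 B=1 C=1 D=0 E=1
That's 2 in total.

2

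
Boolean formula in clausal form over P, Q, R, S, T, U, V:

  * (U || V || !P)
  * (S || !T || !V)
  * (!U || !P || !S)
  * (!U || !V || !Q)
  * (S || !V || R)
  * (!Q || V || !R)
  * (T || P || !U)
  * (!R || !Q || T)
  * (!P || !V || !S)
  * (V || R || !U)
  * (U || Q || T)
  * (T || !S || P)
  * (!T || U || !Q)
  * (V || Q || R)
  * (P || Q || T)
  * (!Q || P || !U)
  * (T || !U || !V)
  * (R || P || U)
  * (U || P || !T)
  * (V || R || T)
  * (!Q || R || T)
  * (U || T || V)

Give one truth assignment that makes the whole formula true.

Try P = False.
The remaining clauses are satisfied by Q = False, R = False, S = True, T = True, U = True, V = True.
Every clause has at least one true literal under this assignment.

P=False, Q=False, R=False, S=True, T=True, U=True, V=True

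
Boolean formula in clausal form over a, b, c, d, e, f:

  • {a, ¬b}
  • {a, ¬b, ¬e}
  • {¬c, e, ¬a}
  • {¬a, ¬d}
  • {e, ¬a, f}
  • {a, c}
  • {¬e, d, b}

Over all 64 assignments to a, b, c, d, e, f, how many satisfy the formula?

12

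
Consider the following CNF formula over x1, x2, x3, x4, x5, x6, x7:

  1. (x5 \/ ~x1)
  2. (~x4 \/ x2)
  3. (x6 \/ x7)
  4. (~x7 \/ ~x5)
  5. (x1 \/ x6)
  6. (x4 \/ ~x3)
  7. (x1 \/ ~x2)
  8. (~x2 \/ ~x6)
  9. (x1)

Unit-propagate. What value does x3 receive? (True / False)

False

Unit clause (x1) sets x1 = True.
In (~x1 \/ x5), ~x1 is now false; x5 must hold, so x5 = True.
From (~x5 \/ ~x7) and x5 = True: x7 = False.
In (x6 \/ x7), x7 is now false; x6 must hold, so x6 = True.
(~x2 \/ ~x6): since x6 = True, the clause reduces to (~x2). x2 = False.
From (~x4 \/ x2) and x2 = False: x4 = False.
From (~x3 \/ x4) and x4 = False: x3 = False.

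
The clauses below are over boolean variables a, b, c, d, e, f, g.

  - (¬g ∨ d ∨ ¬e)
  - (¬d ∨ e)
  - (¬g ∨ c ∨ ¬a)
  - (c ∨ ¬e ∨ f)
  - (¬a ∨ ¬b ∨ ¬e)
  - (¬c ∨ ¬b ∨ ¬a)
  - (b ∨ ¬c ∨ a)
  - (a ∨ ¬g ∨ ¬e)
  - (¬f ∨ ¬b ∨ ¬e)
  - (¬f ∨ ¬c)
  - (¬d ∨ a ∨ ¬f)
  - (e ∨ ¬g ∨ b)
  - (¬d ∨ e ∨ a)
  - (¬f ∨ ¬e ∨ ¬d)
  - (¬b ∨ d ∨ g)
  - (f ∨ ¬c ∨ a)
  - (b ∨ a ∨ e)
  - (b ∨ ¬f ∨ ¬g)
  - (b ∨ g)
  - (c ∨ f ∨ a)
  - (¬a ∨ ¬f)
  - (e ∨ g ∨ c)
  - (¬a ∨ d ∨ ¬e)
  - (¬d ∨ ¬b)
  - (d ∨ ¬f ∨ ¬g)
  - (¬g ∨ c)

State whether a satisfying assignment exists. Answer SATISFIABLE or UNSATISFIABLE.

Branch on a: take a = True.
  then f is forced to False.
For the remaining variables, b = False, c = True, d = True, e = True, g = True works.
Every clause has at least one true literal under this assignment.
So a=True  b=False  c=True  d=True  e=True  f=False  g=True is a satisfying assignment.

SATISFIABLE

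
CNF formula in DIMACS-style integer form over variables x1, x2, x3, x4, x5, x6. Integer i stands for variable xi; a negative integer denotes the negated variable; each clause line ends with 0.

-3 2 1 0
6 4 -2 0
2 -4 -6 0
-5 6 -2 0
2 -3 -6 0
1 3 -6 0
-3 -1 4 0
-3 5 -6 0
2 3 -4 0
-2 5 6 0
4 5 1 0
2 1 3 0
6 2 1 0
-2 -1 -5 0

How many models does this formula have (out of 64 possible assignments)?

Case analysis on x2 and x6:
  x2=1, x6=1: remaining (x1,x3,x4,x5) ∈ {(0,1,0,1); (0,1,1,1); (1,0,0,0); (1,0,1,0)} — 4.
  x2=1, x6=0: a clause becomes empty — 0.
  x2=0, x6=1: remaining (x1,x3,x4,x5) ∈ {(1,0,0,0); (1,0,0,1)} — 2.
  x2=0, x6=0: remaining (x1,x3,x4,x5) ∈ {(1,0,0,0); (1,0,0,1); (1,1,1,0); (1,1,1,1)} — 4.
Total: 4 + 0 + 2 + 4 = 10.

10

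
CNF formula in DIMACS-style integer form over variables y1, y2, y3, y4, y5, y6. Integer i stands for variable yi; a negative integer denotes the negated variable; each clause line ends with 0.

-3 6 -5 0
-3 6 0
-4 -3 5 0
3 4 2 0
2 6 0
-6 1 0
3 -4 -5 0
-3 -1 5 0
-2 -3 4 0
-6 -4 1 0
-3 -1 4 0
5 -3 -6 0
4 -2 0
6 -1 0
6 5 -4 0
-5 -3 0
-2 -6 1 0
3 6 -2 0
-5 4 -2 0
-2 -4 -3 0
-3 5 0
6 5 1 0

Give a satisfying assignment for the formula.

y1 = T, y2 = F, y3 = F, y4 = T, y5 = F, y6 = T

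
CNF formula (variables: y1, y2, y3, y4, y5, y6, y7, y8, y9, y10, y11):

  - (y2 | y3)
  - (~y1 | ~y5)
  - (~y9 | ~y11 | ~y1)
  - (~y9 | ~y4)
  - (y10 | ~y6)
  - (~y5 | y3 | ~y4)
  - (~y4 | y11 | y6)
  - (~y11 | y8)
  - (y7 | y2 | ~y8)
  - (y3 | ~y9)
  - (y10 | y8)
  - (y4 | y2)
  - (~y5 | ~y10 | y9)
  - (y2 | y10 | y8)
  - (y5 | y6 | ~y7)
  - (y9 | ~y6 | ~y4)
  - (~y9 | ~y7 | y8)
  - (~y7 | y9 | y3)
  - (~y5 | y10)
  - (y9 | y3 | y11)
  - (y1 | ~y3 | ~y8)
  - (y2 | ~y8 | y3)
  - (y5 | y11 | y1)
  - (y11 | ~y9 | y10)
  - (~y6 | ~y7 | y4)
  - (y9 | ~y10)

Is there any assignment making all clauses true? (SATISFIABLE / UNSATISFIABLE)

SATISFIABLE

y2 occurs only positively in the remaining clauses — set y2 = True.
Set y1 = True and propagate.
  then y5 is forced to False.
For the remaining variables, y3 = True, y4 = False, y6 = False, y7 = False, y8 = True, y9 = True, y10 = True, y11 = False works.
So y1=True  y2=True  y3=True  y4=False  y5=False  y6=False  y7=False  y8=True  y9=True  y10=True  y11=False is a satisfying assignment.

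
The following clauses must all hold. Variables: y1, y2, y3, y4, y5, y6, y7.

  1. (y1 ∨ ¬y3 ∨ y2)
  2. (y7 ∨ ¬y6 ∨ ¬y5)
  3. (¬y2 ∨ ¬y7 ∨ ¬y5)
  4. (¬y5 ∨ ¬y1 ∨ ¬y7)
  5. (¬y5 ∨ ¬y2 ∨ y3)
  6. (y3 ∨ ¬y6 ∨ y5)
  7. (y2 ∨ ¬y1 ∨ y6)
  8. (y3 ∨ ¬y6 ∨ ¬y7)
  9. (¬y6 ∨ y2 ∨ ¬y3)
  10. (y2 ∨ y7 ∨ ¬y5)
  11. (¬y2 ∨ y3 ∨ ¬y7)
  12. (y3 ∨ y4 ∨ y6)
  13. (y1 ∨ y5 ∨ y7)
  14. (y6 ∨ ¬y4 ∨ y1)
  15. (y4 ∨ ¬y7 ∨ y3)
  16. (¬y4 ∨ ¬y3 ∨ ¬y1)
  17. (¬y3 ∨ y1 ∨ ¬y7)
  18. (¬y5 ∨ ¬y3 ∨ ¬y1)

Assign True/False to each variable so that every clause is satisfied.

y1=T, y2=T, y3=F, y4=T, y5=F, y6=F, y7=F

Check each clause:
  1. (¬y3 ∨ y1 ∨ y2) — y1 is true.
  2. (¬y6 ∨ y7 ∨ ¬y5) — ¬y6 is true.
  3. (¬y7 ∨ ¬y5 ∨ ¬y2) — ¬y7 is true.
  4. (¬y7 ∨ ¬y1 ∨ ¬y5) — ¬y7 is true.
  5. (¬y5 ∨ ¬y2 ∨ y3) — ¬y5 is true.
  6. (y5 ∨ y3 ∨ ¬y6) — ¬y6 is true.
  7. (y2 ∨ y6 ∨ ¬y1) — y2 is true.
  8. (¬y6 ∨ ¬y7 ∨ y3) — ¬y7 is true.
  9. (¬y6 ∨ y2 ∨ ¬y3) — y2 is true.
  10. (y2 ∨ y7 ∨ ¬y5) — y2 is true.
  11. (¬y7 ∨ y3 ∨ ¬y2) — ¬y7 is true.
  12. (y4 ∨ y3 ∨ y6) — y4 is true.
  13. (y5 ∨ y7 ∨ y1) — y1 is true.
  14. (y1 ∨ y6 ∨ ¬y4) — y1 is true.
  15. (¬y7 ∨ y3 ∨ y4) — ¬y7 is true.
  16. (¬y3 ∨ ¬y1 ∨ ¬y4) — ¬y3 is true.
  17. (y1 ∨ ¬y3 ∨ ¬y7) — ¬y7 is true.
  18. (¬y1 ∨ ¬y5 ∨ ¬y3) — ¬y5 is true.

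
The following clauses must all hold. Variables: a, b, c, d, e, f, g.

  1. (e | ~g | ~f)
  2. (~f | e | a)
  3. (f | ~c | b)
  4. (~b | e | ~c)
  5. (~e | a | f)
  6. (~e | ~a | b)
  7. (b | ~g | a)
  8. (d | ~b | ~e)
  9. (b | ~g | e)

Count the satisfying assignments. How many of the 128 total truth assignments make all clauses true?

Case analysis on e and b:
  e=1, b=1: c, g free; 3 ways for (a,d,f) × 2^2 = 12.
  e=1, b=0: remaining (a,c,d,f,g) ∈ {(0,0,0,1,0); (0,0,1,1,0); (0,1,0,1,0); (0,1,1,1,0)} — 4.
  e=0, b=1: d free; 5 ways for (a,c,f,g) × 2^1 = 10.
  e=0, b=0: d free; 4 ways for (a,c,f,g) × 2^1 = 8.
Total: 12 + 4 + 10 + 8 = 34.

34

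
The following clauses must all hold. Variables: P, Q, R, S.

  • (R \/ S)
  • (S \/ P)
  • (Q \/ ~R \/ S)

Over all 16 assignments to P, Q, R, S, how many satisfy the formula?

Case analysis on S and R:
  S=1, R=1: remaining (P,Q) ∈ {(0,0); (0,1); (1,0); (1,1)} — 4.
  S=1, R=0: remaining (P,Q) ∈ {(0,0); (0,1); (1,0); (1,1)} — 4.
  S=0, R=1: remaining (P,Q) ∈ {(1,1)} — 1.
  S=0, R=0: a clause becomes empty — 0.
Total: 4 + 4 + 1 + 0 = 9.

9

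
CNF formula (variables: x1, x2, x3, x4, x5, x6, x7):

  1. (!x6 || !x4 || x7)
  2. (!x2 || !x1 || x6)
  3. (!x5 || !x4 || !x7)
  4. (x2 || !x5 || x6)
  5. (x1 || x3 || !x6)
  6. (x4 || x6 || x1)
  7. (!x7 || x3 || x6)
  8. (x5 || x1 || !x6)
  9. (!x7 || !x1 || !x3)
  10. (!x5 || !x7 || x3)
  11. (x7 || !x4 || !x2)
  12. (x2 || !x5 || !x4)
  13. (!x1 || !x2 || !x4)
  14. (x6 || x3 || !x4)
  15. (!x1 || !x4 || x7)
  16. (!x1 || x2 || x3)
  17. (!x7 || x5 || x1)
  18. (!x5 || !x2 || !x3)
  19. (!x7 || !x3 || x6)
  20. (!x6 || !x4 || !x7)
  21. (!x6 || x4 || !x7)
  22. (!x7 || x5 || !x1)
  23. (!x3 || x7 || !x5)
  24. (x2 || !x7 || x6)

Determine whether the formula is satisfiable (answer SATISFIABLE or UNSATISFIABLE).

Set x1 = True and propagate.
Branch on x2: take x2 = True.
  then x6 is forced to True.
  then x4 is forced to False.
  then x7 is forced to False.
The remaining clauses are satisfied by x3 = False, x5 = False.
Every clause has at least one true literal under this assignment.
So x1=T, x2=T, x3=F, x4=F, x5=F, x6=T, x7=F is a satisfying assignment.

SATISFIABLE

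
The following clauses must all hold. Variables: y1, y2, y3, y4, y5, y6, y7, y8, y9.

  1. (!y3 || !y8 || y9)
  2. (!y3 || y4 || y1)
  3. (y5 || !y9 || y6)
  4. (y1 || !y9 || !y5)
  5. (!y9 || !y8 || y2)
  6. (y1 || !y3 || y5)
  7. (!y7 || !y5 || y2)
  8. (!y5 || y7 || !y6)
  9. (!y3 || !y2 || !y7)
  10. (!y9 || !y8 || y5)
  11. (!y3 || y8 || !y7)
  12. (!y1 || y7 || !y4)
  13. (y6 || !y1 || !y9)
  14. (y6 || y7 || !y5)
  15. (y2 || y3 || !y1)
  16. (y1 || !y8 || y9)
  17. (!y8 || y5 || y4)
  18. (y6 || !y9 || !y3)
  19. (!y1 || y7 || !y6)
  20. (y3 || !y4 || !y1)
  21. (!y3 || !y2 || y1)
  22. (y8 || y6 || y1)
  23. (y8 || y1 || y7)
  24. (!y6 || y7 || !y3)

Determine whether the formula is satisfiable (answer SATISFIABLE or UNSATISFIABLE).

Try y1 = False.
For the remaining variables, y2 = True, y3 = False, y4 = False, y5 = False, y6 = True, y7 = True, y8 = False, y9 = False works.
So y1=False, y2=True, y3=False, y4=False, y5=False, y6=True, y7=True, y8=False, y9=False is a satisfying assignment.

SATISFIABLE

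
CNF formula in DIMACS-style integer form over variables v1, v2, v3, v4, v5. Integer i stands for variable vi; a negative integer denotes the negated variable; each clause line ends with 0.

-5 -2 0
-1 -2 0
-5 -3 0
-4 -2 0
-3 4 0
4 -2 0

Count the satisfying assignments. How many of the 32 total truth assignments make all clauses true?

10

Case analysis on v2 and v4:
  v2=T, v4=T: a clause becomes empty — 0.
  v2=T, v4=F: a clause becomes empty — 0.
  v2=F, v4=T: v1 free; 3 ways for (v3,v5) × 2^1 = 6.
  v2=F, v4=F: remaining (v1,v3,v5) ∈ {(F,F,F); (F,F,T); (T,F,F); (T,F,T)} — 4.
Total: 0 + 0 + 6 + 4 = 10.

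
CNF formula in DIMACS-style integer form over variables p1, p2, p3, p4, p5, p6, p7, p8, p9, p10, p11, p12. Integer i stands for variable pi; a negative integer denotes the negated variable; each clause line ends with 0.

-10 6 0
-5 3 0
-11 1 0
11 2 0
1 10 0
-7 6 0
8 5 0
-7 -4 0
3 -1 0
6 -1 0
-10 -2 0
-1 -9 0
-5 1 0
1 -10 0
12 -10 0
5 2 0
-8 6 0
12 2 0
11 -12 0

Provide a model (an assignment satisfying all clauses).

Pure literal: p3 appears only positively; assign p3 = True.
Pure literal: p4 appears only negated; assign p4 = False.
Branch on p1: take p1 = True.
  then p6 is forced to True.
  then p9 is forced to False.
Branch on p2: take p2 = False.
  then p11 is forced to True.
  then p5 is forced to True.
  then p12 is forced to True.
p7, p8, p10 are now unconstrained; take p7 = True, p8 = False, p10 = True.
Check each clause:
  1. (p6 OR NOT p10) — p6 is true.
  2. (p3 OR NOT p5) — p3 is true.
  3. (p1 OR NOT p11) — p1 is true.
  4. (p2 OR p11) — p11 is true.
  5. (p1 OR p10) — p1 is true.
  6. (p6 OR NOT p7) — p6 is true.
  7. (p8 OR p5) — p5 is true.
  8. (NOT p7 OR NOT p4) — NOT p4 is true.
  9. (p3 OR NOT p1) — p3 is true.
  10. (p6 OR NOT p1) — p6 is true.
  11. (NOT p2 OR NOT p10) — NOT p2 is true.
  12. (NOT p1 OR NOT p9) — NOT p9 is true.
  13. (p1 OR NOT p5) — p1 is true.
  14. (p1 OR NOT p10) — p1 is true.
  15. (NOT p10 OR p12) — p12 is true.
  16. (p5 OR p2) — p5 is true.
  17. (NOT p8 OR p6) — NOT p8 is true.
  18. (p12 OR p2) — p12 is true.
  19. (p11 OR NOT p12) — p11 is true.

p1=True, p2=False, p3=True, p4=False, p5=True, p6=True, p7=True, p8=False, p9=False, p10=True, p11=True, p12=True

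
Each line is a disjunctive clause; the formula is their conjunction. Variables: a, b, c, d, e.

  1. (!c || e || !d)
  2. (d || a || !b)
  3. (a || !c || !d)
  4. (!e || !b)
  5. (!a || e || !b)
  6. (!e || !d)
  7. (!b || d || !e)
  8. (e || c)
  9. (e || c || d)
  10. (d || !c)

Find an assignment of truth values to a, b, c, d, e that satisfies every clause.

a=F, b=F, c=F, d=F, e=T

Check each clause:
  1. (e || !d || !c) — e is true.
  2. (a || !b || d) — !b is true.
  3. (a || !d || !c) — !d is true.
  4. (!e || !b) — !b is true.
  5. (!b || !a || e) — e is true.
  6. (!d || !e) — !d is true.
  7. (d || !e || !b) — !b is true.
  8. (e || c) — e is true.
  9. (c || d || e) — e is true.
  10. (!c || d) — !c is true.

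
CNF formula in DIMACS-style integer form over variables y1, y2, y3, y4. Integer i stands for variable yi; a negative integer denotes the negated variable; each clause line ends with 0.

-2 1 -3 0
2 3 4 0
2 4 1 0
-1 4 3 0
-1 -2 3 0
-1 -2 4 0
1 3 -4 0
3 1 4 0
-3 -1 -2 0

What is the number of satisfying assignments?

Satisfying assignments:
  y1=F y2=F y3=T y4=T
  y1=T y2=F y3=F y4=T
  y1=T y2=F y3=T y4=F
  y1=T y2=F y3=T y4=T
Count: 4.

4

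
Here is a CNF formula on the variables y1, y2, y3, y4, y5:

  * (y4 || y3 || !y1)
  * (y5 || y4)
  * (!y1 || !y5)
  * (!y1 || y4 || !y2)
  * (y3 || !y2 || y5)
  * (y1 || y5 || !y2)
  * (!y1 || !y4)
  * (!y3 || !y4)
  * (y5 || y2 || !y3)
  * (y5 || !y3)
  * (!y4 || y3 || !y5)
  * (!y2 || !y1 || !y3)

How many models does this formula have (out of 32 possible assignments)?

Satisfying assignments:
  y1=0 y2=0 y3=0 y4=0 y5=1
  y1=0 y2=0 y3=0 y4=1 y5=0
  y1=0 y2=0 y3=1 y4=0 y5=1
  y1=0 y2=1 y3=0 y4=0 y5=1
  y1=0 y2=1 y3=1 y4=0 y5=1
That's 5 in total.

5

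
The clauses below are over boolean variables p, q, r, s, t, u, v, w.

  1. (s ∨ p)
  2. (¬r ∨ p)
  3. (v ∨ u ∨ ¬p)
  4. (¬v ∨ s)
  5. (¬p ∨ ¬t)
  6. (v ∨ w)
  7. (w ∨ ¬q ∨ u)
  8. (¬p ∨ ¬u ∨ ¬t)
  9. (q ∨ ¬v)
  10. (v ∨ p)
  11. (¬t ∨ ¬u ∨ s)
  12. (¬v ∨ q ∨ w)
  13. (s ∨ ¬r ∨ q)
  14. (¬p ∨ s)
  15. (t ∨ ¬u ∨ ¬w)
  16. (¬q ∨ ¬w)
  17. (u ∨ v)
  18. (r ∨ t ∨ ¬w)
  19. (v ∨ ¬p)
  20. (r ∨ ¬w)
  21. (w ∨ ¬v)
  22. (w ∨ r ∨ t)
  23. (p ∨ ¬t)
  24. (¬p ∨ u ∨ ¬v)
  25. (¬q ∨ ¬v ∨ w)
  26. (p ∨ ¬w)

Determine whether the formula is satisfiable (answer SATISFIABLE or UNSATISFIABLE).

p = True:
  propagation gives t=False, s=True, v=True, q=True; an empty clause results — contradiction.
p = False:
  propagation gives s=True, r=False, v=True, q=True; an empty clause results — contradiction.
Every branch closes, so no satisfying assignment exists.

UNSATISFIABLE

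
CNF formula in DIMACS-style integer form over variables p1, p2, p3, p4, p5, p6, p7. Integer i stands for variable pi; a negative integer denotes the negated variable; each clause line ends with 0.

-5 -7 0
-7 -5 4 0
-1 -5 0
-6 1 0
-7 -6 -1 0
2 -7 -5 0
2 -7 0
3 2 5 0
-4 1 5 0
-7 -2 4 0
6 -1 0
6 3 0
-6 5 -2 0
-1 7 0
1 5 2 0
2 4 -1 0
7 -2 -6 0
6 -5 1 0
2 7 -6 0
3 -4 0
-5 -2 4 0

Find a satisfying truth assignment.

p1=False  p2=True  p3=True  p4=False  p5=False  p6=False  p7=False

Pure literal: p3 appears only positively; assign p3 = True.
Try p1 = False.
  then p6 is forced to False.
  then p5 is forced to False.
  then p4 is forced to False.
  then p2 is forced to True.
  then p7 is forced to False.
Every clause has at least one true literal under this assignment.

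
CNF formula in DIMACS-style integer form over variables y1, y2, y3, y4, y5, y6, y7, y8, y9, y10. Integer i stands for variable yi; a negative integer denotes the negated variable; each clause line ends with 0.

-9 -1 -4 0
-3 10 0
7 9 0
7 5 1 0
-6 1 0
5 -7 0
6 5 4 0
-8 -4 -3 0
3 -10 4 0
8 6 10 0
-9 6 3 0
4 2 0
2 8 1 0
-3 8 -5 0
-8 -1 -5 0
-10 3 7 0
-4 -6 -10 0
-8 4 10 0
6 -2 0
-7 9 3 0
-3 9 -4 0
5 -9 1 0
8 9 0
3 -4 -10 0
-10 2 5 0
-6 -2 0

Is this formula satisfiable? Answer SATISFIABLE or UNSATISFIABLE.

UNSATISFIABLE

y3 = True:
  y5 = True:
    propagation gives y8=True, y4=False, y2=True, y1=False; an empty clause results — contradiction.
  y5 = False:
    propagation gives y7=False, y9=True, y1=True, y4=False; an empty clause results — contradiction.
y3 = False:
  y4 = True:
    y1 = True:
      propagation gives y9=False, y7=True; contradiction.
    y1 = False:
      propagation gives y6=False, y8=True, y9=False; contradiction.
  y4 = False:
    propagation gives y10=False, y2=True, y8=False, y6=True; an empty clause results — contradiction.
Every branch closes, so no satisfying assignment exists.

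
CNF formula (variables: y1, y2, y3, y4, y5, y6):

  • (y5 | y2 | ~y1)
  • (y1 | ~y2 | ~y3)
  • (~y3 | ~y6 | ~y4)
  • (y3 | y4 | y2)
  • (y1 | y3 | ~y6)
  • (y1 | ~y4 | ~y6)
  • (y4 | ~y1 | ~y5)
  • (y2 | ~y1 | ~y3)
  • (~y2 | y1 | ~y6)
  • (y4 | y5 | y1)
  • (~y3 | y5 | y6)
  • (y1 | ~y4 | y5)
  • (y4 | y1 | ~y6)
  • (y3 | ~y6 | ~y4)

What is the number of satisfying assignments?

12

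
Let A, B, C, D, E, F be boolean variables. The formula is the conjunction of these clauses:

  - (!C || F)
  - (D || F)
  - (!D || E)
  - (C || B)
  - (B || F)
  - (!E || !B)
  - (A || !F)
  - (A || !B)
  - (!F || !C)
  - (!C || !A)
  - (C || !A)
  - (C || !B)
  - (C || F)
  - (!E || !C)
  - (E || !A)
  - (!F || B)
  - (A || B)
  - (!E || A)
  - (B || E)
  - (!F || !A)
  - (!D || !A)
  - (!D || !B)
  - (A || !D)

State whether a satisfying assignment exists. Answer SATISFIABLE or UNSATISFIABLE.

UNSATISFIABLE

A = True:
  propagation gives C=False; an empty clause results — contradiction.
A = False:
  propagation gives F=False, C=False; an empty clause results — contradiction.
Every branch closes, so no satisfying assignment exists.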